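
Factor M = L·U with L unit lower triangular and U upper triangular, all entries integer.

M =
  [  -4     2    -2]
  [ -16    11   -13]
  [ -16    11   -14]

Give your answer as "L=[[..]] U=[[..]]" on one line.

  row1 -= 4·row0 → [0,3,-5]
  row2 -= 4·row0 → [0,3,-6]
  row2 -= 1·row1 → [0,0,-1]

L=[[1,0,0],[4,1,0],[4,1,1]] U=[[-4,2,-2],[0,3,-5],[0,0,-1]]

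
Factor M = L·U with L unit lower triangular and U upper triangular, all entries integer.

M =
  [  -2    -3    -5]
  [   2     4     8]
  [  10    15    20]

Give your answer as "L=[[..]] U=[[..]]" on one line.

L=[[1,0,0],[-1,1,0],[-5,0,1]] U=[[-2,-3,-5],[0,1,3],[0,0,-5]]

  r1 -= -1·r0 → [0,1,3]
  r2 -= -5·r0 → [0,0,-5]
  r2 -= 0·r1 → [0,0,-5]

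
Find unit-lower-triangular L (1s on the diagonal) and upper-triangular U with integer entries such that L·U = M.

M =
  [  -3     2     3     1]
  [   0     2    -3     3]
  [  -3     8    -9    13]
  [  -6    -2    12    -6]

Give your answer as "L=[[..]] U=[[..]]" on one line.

  row1 -= 0·row0 → [0,2,-3,3]
  row2 -= 1·row0 → [0,6,-12,12]
  row3 -= 2·row0 → [0,-6,6,-8]
  row2 -= 3·row1 → [0,0,-3,3]
  row3 -= -3·row1 → [0,0,-3,1]
  row3 -= 1·row2 → [0,0,0,-2]

L=[[1,0,0,0],[0,1,0,0],[1,3,1,0],[2,-3,1,1]] U=[[-3,2,3,1],[0,2,-3,3],[0,0,-3,3],[0,0,0,-2]]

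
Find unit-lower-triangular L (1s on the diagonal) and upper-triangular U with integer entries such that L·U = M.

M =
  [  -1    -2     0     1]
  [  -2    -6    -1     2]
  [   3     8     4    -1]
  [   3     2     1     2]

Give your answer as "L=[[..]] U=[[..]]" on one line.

  row1 -= 2·row0 → [0,-2,-1,0]
  row2 -= -3·row0 → [0,2,4,2]
  row3 -= -3·row0 → [0,-4,1,5]
  row2 -= -1·row1 → [0,0,3,2]
  row3 -= 2·row1 → [0,0,3,5]
  row3 -= 1·row2 → [0,0,0,3]

L=[[1,0,0,0],[2,1,0,0],[-3,-1,1,0],[-3,2,1,1]] U=[[-1,-2,0,1],[0,-2,-1,0],[0,0,3,2],[0,0,0,3]]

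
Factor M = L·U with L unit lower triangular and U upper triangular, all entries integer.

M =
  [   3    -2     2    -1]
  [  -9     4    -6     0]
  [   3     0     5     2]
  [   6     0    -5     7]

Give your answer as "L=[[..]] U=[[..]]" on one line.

L=[[1,0,0,0],[-3,1,0,0],[1,-1,1,0],[2,-2,-3,1]] U=[[3,-2,2,-1],[0,-2,0,-3],[0,0,3,0],[0,0,0,3]]

  row1 -= -3·row0 → [0,-2,0,-3]
  row2 -= 1·row0 → [0,2,3,3]
  row3 -= 2·row0 → [0,4,-9,9]
  row2 -= -1·row1 → [0,0,3,0]
  row3 -= -2·row1 → [0,0,-9,3]
  row3 -= -3·row2 → [0,0,0,3]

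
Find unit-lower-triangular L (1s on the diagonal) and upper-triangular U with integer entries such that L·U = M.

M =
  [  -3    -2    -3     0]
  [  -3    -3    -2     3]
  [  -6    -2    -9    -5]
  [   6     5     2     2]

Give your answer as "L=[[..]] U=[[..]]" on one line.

  r1 -= 1·r0 → [0,-1,1,3]
  r2 -= 2·r0 → [0,2,-3,-5]
  r3 -= -2·r0 → [0,1,-4,2]
  r2 -= -2·r1 → [0,0,-1,1]
  r3 -= -1·r1 → [0,0,-3,5]
  r3 -= 3·r2 → [0,0,0,2]

L=[[1,0,0,0],[1,1,0,0],[2,-2,1,0],[-2,-1,3,1]] U=[[-3,-2,-3,0],[0,-1,1,3],[0,0,-1,1],[0,0,0,2]]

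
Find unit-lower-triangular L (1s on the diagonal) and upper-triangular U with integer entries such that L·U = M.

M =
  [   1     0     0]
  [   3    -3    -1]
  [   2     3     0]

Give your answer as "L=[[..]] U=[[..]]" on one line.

  r1 -= 3·r0 → [0,-3,-1]
  r2 -= 2·r0 → [0,3,0]
  r2 -= -1·r1 → [0,0,-1]

L=[[1,0,0],[3,1,0],[2,-1,1]] U=[[1,0,0],[0,-3,-1],[0,0,-1]]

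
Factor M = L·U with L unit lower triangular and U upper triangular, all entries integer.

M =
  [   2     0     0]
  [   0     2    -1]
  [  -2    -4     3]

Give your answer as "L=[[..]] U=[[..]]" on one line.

  R1 -= 0·R0 → [0,2,-1]
  R2 -= -1·R0 → [0,-4,3]
  R2 -= -2·R1 → [0,0,1]

L=[[1,0,0],[0,1,0],[-1,-2,1]] U=[[2,0,0],[0,2,-1],[0,0,1]]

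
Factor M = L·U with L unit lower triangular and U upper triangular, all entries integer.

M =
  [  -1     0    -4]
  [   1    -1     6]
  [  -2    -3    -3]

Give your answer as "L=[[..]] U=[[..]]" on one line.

  row1 -= -1·row0 → [0,-1,2]
  row2 -= 2·row0 → [0,-3,5]
  row2 -= 3·row1 → [0,0,-1]

L=[[1,0,0],[-1,1,0],[2,3,1]] U=[[-1,0,-4],[0,-1,2],[0,0,-1]]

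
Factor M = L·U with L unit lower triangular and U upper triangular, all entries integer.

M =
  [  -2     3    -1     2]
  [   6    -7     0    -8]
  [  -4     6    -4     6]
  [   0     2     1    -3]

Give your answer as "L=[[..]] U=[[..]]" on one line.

  row1 -= -3·row0 → [0,2,-3,-2]
  row2 -= 2·row0 → [0,0,-2,2]
  row3 -= 0·row0 → [0,2,1,-3]
  row2 -= 0·row1 → [0,0,-2,2]
  row3 -= 1·row1 → [0,0,4,-1]
  row3 -= -2·row2 → [0,0,0,3]

L=[[1,0,0,0],[-3,1,0,0],[2,0,1,0],[0,1,-2,1]] U=[[-2,3,-1,2],[0,2,-3,-2],[0,0,-2,2],[0,0,0,3]]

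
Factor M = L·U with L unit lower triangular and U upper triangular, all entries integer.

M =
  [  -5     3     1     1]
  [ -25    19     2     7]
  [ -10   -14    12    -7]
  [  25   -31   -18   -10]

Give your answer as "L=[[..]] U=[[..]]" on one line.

L=[[1,0,0,0],[5,1,0,0],[2,-5,1,0],[-5,-4,5,1]] U=[[-5,3,1,1],[0,4,-3,2],[0,0,-5,1],[0,0,0,-2]]

  row1 -= 5·row0 → [0,4,-3,2]
  row2 -= 2·row0 → [0,-20,10,-9]
  row3 -= -5·row0 → [0,-16,-13,-5]
  row2 -= -5·row1 → [0,0,-5,1]
  row3 -= -4·row1 → [0,0,-25,3]
  row3 -= 5·row2 → [0,0,0,-2]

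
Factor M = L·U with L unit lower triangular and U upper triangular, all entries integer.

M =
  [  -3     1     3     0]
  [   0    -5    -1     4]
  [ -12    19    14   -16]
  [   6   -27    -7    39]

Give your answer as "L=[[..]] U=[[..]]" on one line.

  R1 -= 0·R0 → [0,-5,-1,4]
  R2 -= 4·R0 → [0,15,2,-16]
  R3 -= -2·R0 → [0,-25,-1,39]
  R2 -= -3·R1 → [0,0,-1,-4]
  R3 -= 5·R1 → [0,0,4,19]
  R3 -= -4·R2 → [0,0,0,3]

L=[[1,0,0,0],[0,1,0,0],[4,-3,1,0],[-2,5,-4,1]] U=[[-3,1,3,0],[0,-5,-1,4],[0,0,-1,-4],[0,0,0,3]]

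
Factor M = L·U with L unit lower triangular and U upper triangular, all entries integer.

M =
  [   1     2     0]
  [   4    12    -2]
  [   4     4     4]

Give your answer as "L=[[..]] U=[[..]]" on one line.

L=[[1,0,0],[4,1,0],[4,-1,1]] U=[[1,2,0],[0,4,-2],[0,0,2]]

  R1 -= 4·R0 → [0,4,-2]
  R2 -= 4·R0 → [0,-4,4]
  R2 -= -1·R1 → [0,0,2]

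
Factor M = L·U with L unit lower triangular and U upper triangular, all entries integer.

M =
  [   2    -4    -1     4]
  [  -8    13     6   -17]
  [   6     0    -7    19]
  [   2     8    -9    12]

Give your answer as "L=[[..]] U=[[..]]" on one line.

  R1 -= -4·R0 → [0,-3,2,-1]
  R2 -= 3·R0 → [0,12,-4,7]
  R3 -= 1·R0 → [0,12,-8,8]
  R2 -= -4·R1 → [0,0,4,3]
  R3 -= -4·R1 → [0,0,0,4]
  R3 -= 0·R2 → [0,0,0,4]

L=[[1,0,0,0],[-4,1,0,0],[3,-4,1,0],[1,-4,0,1]] U=[[2,-4,-1,4],[0,-3,2,-1],[0,0,4,3],[0,0,0,4]]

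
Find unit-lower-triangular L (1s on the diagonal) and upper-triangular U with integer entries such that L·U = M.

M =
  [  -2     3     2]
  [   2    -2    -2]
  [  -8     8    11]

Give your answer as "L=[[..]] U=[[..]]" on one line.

L=[[1,0,0],[-1,1,0],[4,-4,1]] U=[[-2,3,2],[0,1,0],[0,0,3]]

  R1 -= -1·R0 → [0,1,0]
  R2 -= 4·R0 → [0,-4,3]
  R2 -= -4·R1 → [0,0,3]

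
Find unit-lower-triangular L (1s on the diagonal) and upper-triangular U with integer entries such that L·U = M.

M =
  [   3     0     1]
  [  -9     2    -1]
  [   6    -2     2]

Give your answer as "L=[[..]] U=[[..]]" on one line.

L=[[1,0,0],[-3,1,0],[2,-1,1]] U=[[3,0,1],[0,2,2],[0,0,2]]

  r1 -= -3·r0 → [0,2,2]
  r2 -= 2·r0 → [0,-2,0]
  r2 -= -1·r1 → [0,0,2]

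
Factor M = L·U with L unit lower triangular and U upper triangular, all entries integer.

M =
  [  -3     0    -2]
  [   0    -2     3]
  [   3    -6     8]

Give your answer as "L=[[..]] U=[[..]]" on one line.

  row1 -= 0·row0 → [0,-2,3]
  row2 -= -1·row0 → [0,-6,6]
  row2 -= 3·row1 → [0,0,-3]

L=[[1,0,0],[0,1,0],[-1,3,1]] U=[[-3,0,-2],[0,-2,3],[0,0,-3]]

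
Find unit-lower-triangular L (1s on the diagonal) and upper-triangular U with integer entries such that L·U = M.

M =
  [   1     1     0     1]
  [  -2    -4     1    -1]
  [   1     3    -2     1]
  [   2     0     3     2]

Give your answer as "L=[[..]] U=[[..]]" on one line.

  row1 -= -2·row0 → [0,-2,1,1]
  row2 -= 1·row0 → [0,2,-2,0]
  row3 -= 2·row0 → [0,-2,3,0]
  row2 -= -1·row1 → [0,0,-1,1]
  row3 -= 1·row1 → [0,0,2,-1]
  row3 -= -2·row2 → [0,0,0,1]

L=[[1,0,0,0],[-2,1,0,0],[1,-1,1,0],[2,1,-2,1]] U=[[1,1,0,1],[0,-2,1,1],[0,0,-1,1],[0,0,0,1]]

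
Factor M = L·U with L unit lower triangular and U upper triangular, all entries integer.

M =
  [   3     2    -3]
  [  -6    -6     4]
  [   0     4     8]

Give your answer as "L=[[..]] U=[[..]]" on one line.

L=[[1,0,0],[-2,1,0],[0,-2,1]] U=[[3,2,-3],[0,-2,-2],[0,0,4]]

  row1 -= -2·row0 → [0,-2,-2]
  row2 -= 0·row0 → [0,4,8]
  row2 -= -2·row1 → [0,0,4]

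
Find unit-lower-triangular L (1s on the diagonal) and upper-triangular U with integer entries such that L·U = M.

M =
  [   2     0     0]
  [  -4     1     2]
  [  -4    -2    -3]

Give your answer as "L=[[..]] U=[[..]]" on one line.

  row1 -= -2·row0 → [0,1,2]
  row2 -= -2·row0 → [0,-2,-3]
  row2 -= -2·row1 → [0,0,1]

L=[[1,0,0],[-2,1,0],[-2,-2,1]] U=[[2,0,0],[0,1,2],[0,0,1]]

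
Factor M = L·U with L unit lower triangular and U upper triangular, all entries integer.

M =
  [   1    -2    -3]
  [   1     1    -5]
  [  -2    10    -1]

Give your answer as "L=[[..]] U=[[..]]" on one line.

  r1 -= 1·r0 → [0,3,-2]
  r2 -= -2·r0 → [0,6,-7]
  r2 -= 2·r1 → [0,0,-3]

L=[[1,0,0],[1,1,0],[-2,2,1]] U=[[1,-2,-3],[0,3,-2],[0,0,-3]]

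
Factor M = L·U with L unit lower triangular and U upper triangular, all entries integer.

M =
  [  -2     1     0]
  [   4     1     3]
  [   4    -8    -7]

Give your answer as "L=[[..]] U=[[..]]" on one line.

  row1 -= -2·row0 → [0,3,3]
  row2 -= -2·row0 → [0,-6,-7]
  row2 -= -2·row1 → [0,0,-1]

L=[[1,0,0],[-2,1,0],[-2,-2,1]] U=[[-2,1,0],[0,3,3],[0,0,-1]]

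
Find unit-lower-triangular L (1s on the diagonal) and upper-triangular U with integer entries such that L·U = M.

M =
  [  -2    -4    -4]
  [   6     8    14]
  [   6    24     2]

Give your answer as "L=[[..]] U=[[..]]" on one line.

  r1 -= -3·r0 → [0,-4,2]
  r2 -= -3·r0 → [0,12,-10]
  r2 -= -3·r1 → [0,0,-4]

L=[[1,0,0],[-3,1,0],[-3,-3,1]] U=[[-2,-4,-4],[0,-4,2],[0,0,-4]]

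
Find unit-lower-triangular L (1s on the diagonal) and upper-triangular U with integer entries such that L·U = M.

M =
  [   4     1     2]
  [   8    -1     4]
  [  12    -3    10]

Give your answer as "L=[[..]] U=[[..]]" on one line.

L=[[1,0,0],[2,1,0],[3,2,1]] U=[[4,1,2],[0,-3,0],[0,0,4]]

  row1 -= 2·row0 → [0,-3,0]
  row2 -= 3·row0 → [0,-6,4]
  row2 -= 2·row1 → [0,0,4]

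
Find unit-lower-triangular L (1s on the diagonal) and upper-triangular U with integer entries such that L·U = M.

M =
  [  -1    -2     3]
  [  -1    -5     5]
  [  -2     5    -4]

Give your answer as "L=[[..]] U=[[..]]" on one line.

  r1 -= 1·r0 → [0,-3,2]
  r2 -= 2·r0 → [0,9,-10]
  r2 -= -3·r1 → [0,0,-4]

L=[[1,0,0],[1,1,0],[2,-3,1]] U=[[-1,-2,3],[0,-3,2],[0,0,-4]]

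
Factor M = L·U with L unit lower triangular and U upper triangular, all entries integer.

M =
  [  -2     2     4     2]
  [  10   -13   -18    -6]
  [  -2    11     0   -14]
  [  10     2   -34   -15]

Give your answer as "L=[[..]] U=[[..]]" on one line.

  R1 -= -5·R0 → [0,-3,2,4]
  R2 -= 1·R0 → [0,9,-4,-16]
  R3 -= -5·R0 → [0,12,-14,-5]
  R2 -= -3·R1 → [0,0,2,-4]
  R3 -= -4·R1 → [0,0,-6,11]
  R3 -= -3·R2 → [0,0,0,-1]

L=[[1,0,0,0],[-5,1,0,0],[1,-3,1,0],[-5,-4,-3,1]] U=[[-2,2,4,2],[0,-3,2,4],[0,0,2,-4],[0,0,0,-1]]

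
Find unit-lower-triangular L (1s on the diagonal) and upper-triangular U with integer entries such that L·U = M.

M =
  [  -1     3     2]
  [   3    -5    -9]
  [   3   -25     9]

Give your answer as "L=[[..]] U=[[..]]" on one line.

  r1 -= -3·r0 → [0,4,-3]
  r2 -= -3·r0 → [0,-16,15]
  r2 -= -4·r1 → [0,0,3]

L=[[1,0,0],[-3,1,0],[-3,-4,1]] U=[[-1,3,2],[0,4,-3],[0,0,3]]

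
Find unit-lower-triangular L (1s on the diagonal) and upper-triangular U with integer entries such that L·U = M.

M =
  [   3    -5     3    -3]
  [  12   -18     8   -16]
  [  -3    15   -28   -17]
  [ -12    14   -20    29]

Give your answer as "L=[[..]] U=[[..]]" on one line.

L=[[1,0,0,0],[4,1,0,0],[-1,5,1,0],[-4,-3,4,1]] U=[[3,-5,3,-3],[0,2,-4,-4],[0,0,-5,0],[0,0,0,5]]

  R1 -= 4·R0 → [0,2,-4,-4]
  R2 -= -1·R0 → [0,10,-25,-20]
  R3 -= -4·R0 → [0,-6,-8,17]
  R2 -= 5·R1 → [0,0,-5,0]
  R3 -= -3·R1 → [0,0,-20,5]
  R3 -= 4·R2 → [0,0,0,5]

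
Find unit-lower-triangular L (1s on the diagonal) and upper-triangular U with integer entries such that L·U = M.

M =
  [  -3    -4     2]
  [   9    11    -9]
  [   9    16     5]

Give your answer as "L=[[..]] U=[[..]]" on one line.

L=[[1,0,0],[-3,1,0],[-3,-4,1]] U=[[-3,-4,2],[0,-1,-3],[0,0,-1]]

  row1 -= -3·row0 → [0,-1,-3]
  row2 -= -3·row0 → [0,4,11]
  row2 -= -4·row1 → [0,0,-1]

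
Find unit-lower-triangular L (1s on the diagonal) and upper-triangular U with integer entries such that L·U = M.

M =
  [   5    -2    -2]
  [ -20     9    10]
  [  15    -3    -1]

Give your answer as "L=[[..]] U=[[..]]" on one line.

L=[[1,0,0],[-4,1,0],[3,3,1]] U=[[5,-2,-2],[0,1,2],[0,0,-1]]

  r1 -= -4·r0 → [0,1,2]
  r2 -= 3·r0 → [0,3,5]
  r2 -= 3·r1 → [0,0,-1]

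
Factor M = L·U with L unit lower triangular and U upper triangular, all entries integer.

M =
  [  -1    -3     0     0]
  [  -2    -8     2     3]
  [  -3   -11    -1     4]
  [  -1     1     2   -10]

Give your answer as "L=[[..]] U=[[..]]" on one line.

L=[[1,0,0,0],[2,1,0,0],[3,1,1,0],[1,-2,-2,1]] U=[[-1,-3,0,0],[0,-2,2,3],[0,0,-3,1],[0,0,0,-2]]

  row1 -= 2·row0 → [0,-2,2,3]
  row2 -= 3·row0 → [0,-2,-1,4]
  row3 -= 1·row0 → [0,4,2,-10]
  row2 -= 1·row1 → [0,0,-3,1]
  row3 -= -2·row1 → [0,0,6,-4]
  row3 -= -2·row2 → [0,0,0,-2]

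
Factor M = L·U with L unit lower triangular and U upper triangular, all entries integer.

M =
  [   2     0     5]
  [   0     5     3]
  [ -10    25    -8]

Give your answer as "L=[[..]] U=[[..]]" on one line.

L=[[1,0,0],[0,1,0],[-5,5,1]] U=[[2,0,5],[0,5,3],[0,0,2]]

  row1 -= 0·row0 → [0,5,3]
  row2 -= -5·row0 → [0,25,17]
  row2 -= 5·row1 → [0,0,2]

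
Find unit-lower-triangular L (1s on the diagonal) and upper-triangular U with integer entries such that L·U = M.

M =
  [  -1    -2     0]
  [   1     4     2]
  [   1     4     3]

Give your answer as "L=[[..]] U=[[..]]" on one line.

L=[[1,0,0],[-1,1,0],[-1,1,1]] U=[[-1,-2,0],[0,2,2],[0,0,1]]

  r1 -= -1·r0 → [0,2,2]
  r2 -= -1·r0 → [0,2,3]
  r2 -= 1·r1 → [0,0,1]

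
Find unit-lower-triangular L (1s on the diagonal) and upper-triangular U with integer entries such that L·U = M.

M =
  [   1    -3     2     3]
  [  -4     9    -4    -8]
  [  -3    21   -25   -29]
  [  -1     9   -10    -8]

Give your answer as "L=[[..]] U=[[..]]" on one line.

  row1 -= -4·row0 → [0,-3,4,4]
  row2 -= -3·row0 → [0,12,-19,-20]
  row3 -= -1·row0 → [0,6,-8,-5]
  row2 -= -4·row1 → [0,0,-3,-4]
  row3 -= -2·row1 → [0,0,0,3]
  row3 -= 0·row2 → [0,0,0,3]

L=[[1,0,0,0],[-4,1,0,0],[-3,-4,1,0],[-1,-2,0,1]] U=[[1,-3,2,3],[0,-3,4,4],[0,0,-3,-4],[0,0,0,3]]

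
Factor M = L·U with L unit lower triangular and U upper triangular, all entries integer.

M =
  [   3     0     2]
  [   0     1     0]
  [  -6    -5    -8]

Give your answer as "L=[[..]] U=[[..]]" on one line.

L=[[1,0,0],[0,1,0],[-2,-5,1]] U=[[3,0,2],[0,1,0],[0,0,-4]]

  r1 -= 0·r0 → [0,1,0]
  r2 -= -2·r0 → [0,-5,-4]
  r2 -= -5·r1 → [0,0,-4]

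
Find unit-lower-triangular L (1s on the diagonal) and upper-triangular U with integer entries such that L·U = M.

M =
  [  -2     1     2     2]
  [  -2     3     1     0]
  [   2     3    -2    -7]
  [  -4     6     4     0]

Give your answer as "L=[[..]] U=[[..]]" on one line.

L=[[1,0,0,0],[1,1,0,0],[-1,2,1,0],[2,2,1,1]] U=[[-2,1,2,2],[0,2,-1,-2],[0,0,2,-1],[0,0,0,1]]

  r1 -= 1·r0 → [0,2,-1,-2]
  r2 -= -1·r0 → [0,4,0,-5]
  r3 -= 2·r0 → [0,4,0,-4]
  r2 -= 2·r1 → [0,0,2,-1]
  r3 -= 2·r1 → [0,0,2,0]
  r3 -= 1·r2 → [0,0,0,1]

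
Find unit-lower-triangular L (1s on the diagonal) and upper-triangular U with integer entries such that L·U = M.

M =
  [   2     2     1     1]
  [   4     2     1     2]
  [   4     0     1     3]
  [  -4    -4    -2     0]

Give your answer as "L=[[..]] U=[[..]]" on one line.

L=[[1,0,0,0],[2,1,0,0],[2,2,1,0],[-2,0,0,1]] U=[[2,2,1,1],[0,-2,-1,0],[0,0,1,1],[0,0,0,2]]

  row1 -= 2·row0 → [0,-2,-1,0]
  row2 -= 2·row0 → [0,-4,-1,1]
  row3 -= -2·row0 → [0,0,0,2]
  row2 -= 2·row1 → [0,0,1,1]
  row3 -= 0·row1 → [0,0,0,2]
  row3 -= 0·row2 → [0,0,0,2]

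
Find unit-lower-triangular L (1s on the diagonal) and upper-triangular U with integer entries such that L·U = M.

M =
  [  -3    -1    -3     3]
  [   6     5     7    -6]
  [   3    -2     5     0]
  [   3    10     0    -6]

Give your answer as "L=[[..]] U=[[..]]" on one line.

  r1 -= -2·r0 → [0,3,1,0]
  r2 -= -1·r0 → [0,-3,2,3]
  r3 -= -1·r0 → [0,9,-3,-3]
  r2 -= -1·r1 → [0,0,3,3]
  r3 -= 3·r1 → [0,0,-6,-3]
  r3 -= -2·r2 → [0,0,0,3]

L=[[1,0,0,0],[-2,1,0,0],[-1,-1,1,0],[-1,3,-2,1]] U=[[-3,-1,-3,3],[0,3,1,0],[0,0,3,3],[0,0,0,3]]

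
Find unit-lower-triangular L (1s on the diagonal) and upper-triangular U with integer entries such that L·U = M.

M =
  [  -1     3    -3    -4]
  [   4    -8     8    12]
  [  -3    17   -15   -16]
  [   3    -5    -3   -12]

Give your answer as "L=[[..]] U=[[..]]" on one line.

L=[[1,0,0,0],[-4,1,0,0],[3,2,1,0],[-3,1,-4,1]] U=[[-1,3,-3,-4],[0,4,-4,-4],[0,0,2,4],[0,0,0,-4]]

  row1 -= -4·row0 → [0,4,-4,-4]
  row2 -= 3·row0 → [0,8,-6,-4]
  row3 -= -3·row0 → [0,4,-12,-24]
  row2 -= 2·row1 → [0,0,2,4]
  row3 -= 1·row1 → [0,0,-8,-20]
  row3 -= -4·row2 → [0,0,0,-4]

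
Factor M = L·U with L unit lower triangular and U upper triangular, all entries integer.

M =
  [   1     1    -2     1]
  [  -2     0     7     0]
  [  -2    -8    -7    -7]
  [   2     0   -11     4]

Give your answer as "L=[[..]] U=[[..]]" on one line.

L=[[1,0,0,0],[-2,1,0,0],[-2,-3,1,0],[2,-1,2,1]] U=[[1,1,-2,1],[0,2,3,2],[0,0,-2,1],[0,0,0,2]]

  R1 -= -2·R0 → [0,2,3,2]
  R2 -= -2·R0 → [0,-6,-11,-5]
  R3 -= 2·R0 → [0,-2,-7,2]
  R2 -= -3·R1 → [0,0,-2,1]
  R3 -= -1·R1 → [0,0,-4,4]
  R3 -= 2·R2 → [0,0,0,2]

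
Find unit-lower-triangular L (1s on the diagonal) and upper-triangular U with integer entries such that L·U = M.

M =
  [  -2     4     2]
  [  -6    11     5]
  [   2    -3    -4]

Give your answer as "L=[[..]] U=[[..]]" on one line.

  R1 -= 3·R0 → [0,-1,-1]
  R2 -= -1·R0 → [0,1,-2]
  R2 -= -1·R1 → [0,0,-3]

L=[[1,0,0],[3,1,0],[-1,-1,1]] U=[[-2,4,2],[0,-1,-1],[0,0,-3]]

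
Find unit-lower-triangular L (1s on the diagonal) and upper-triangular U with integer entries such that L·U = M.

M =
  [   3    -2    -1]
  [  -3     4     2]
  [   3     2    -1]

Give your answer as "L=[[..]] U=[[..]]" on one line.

L=[[1,0,0],[-1,1,0],[1,2,1]] U=[[3,-2,-1],[0,2,1],[0,0,-2]]

  r1 -= -1·r0 → [0,2,1]
  r2 -= 1·r0 → [0,4,0]
  r2 -= 2·r1 → [0,0,-2]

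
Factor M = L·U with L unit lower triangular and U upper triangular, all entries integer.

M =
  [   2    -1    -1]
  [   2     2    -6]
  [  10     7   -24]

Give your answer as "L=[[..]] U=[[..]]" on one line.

L=[[1,0,0],[1,1,0],[5,4,1]] U=[[2,-1,-1],[0,3,-5],[0,0,1]]

  r1 -= 1·r0 → [0,3,-5]
  r2 -= 5·r0 → [0,12,-19]
  r2 -= 4·r1 → [0,0,1]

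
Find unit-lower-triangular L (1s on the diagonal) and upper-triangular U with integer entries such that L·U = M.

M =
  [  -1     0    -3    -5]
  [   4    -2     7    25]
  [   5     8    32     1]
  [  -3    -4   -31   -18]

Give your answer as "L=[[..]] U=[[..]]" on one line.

  R1 -= -4·R0 → [0,-2,-5,5]
  R2 -= -5·R0 → [0,8,17,-24]
  R3 -= 3·R0 → [0,-4,-22,-3]
  R2 -= -4·R1 → [0,0,-3,-4]
  R3 -= 2·R1 → [0,0,-12,-13]
  R3 -= 4·R2 → [0,0,0,3]

L=[[1,0,0,0],[-4,1,0,0],[-5,-4,1,0],[3,2,4,1]] U=[[-1,0,-3,-5],[0,-2,-5,5],[0,0,-3,-4],[0,0,0,3]]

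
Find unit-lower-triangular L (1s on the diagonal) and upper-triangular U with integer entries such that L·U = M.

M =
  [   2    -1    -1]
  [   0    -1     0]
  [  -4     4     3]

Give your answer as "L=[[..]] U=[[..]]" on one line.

  R1 -= 0·R0 → [0,-1,0]
  R2 -= -2·R0 → [0,2,1]
  R2 -= -2·R1 → [0,0,1]

L=[[1,0,0],[0,1,0],[-2,-2,1]] U=[[2,-1,-1],[0,-1,0],[0,0,1]]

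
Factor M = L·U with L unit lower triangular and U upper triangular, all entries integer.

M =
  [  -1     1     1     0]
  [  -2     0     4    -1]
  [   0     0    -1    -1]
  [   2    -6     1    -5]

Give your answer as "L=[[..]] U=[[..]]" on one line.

  row1 -= 2·row0 → [0,-2,2,-1]
  row2 -= 0·row0 → [0,0,-1,-1]
  row3 -= -2·row0 → [0,-4,3,-5]
  row2 -= 0·row1 → [0,0,-1,-1]
  row3 -= 2·row1 → [0,0,-1,-3]
  row3 -= 1·row2 → [0,0,0,-2]

L=[[1,0,0,0],[2,1,0,0],[0,0,1,0],[-2,2,1,1]] U=[[-1,1,1,0],[0,-2,2,-1],[0,0,-1,-1],[0,0,0,-2]]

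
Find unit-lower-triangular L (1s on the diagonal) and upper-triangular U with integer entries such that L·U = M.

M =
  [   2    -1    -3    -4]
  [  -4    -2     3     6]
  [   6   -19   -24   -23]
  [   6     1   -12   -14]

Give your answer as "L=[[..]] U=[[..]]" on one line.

  r1 -= -2·r0 → [0,-4,-3,-2]
  r2 -= 3·r0 → [0,-16,-15,-11]
  r3 -= 3·r0 → [0,4,-3,-2]
  r2 -= 4·r1 → [0,0,-3,-3]
  r3 -= -1·r1 → [0,0,-6,-4]
  r3 -= 2·r2 → [0,0,0,2]

L=[[1,0,0,0],[-2,1,0,0],[3,4,1,0],[3,-1,2,1]] U=[[2,-1,-3,-4],[0,-4,-3,-2],[0,0,-3,-3],[0,0,0,2]]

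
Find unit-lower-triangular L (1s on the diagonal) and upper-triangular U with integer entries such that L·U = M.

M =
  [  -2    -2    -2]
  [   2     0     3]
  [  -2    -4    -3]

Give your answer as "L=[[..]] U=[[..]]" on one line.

L=[[1,0,0],[-1,1,0],[1,1,1]] U=[[-2,-2,-2],[0,-2,1],[0,0,-2]]

  r1 -= -1·r0 → [0,-2,1]
  r2 -= 1·r0 → [0,-2,-1]
  r2 -= 1·r1 → [0,0,-2]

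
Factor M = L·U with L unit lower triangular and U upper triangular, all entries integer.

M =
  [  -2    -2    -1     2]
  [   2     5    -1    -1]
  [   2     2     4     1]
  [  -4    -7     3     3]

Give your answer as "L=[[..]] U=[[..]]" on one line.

L=[[1,0,0,0],[-1,1,0,0],[-1,0,1,0],[2,-1,1,1]] U=[[-2,-2,-1,2],[0,3,-2,1],[0,0,3,3],[0,0,0,-3]]

  R1 -= -1·R0 → [0,3,-2,1]
  R2 -= -1·R0 → [0,0,3,3]
  R3 -= 2·R0 → [0,-3,5,-1]
  R2 -= 0·R1 → [0,0,3,3]
  R3 -= -1·R1 → [0,0,3,0]
  R3 -= 1·R2 → [0,0,0,-3]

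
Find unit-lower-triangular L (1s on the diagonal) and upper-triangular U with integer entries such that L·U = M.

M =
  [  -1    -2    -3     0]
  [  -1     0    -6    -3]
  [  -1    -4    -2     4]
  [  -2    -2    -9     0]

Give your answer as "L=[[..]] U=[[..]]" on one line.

L=[[1,0,0,0],[1,1,0,0],[1,-1,1,0],[2,1,0,1]] U=[[-1,-2,-3,0],[0,2,-3,-3],[0,0,-2,1],[0,0,0,3]]

  row1 -= 1·row0 → [0,2,-3,-3]
  row2 -= 1·row0 → [0,-2,1,4]
  row3 -= 2·row0 → [0,2,-3,0]
  row2 -= -1·row1 → [0,0,-2,1]
  row3 -= 1·row1 → [0,0,0,3]
  row3 -= 0·row2 → [0,0,0,3]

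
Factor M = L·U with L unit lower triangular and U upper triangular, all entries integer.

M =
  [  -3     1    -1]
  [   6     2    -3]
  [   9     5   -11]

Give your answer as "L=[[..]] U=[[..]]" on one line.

L=[[1,0,0],[-2,1,0],[-3,2,1]] U=[[-3,1,-1],[0,4,-5],[0,0,-4]]

  R1 -= -2·R0 → [0,4,-5]
  R2 -= -3·R0 → [0,8,-14]
  R2 -= 2·R1 → [0,0,-4]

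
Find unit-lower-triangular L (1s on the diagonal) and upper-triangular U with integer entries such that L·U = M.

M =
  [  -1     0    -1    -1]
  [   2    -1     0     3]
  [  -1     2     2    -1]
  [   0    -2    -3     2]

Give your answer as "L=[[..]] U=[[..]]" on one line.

  row1 -= -2·row0 → [0,-1,-2,1]
  row2 -= 1·row0 → [0,2,3,0]
  row3 -= 0·row0 → [0,-2,-3,2]
  row2 -= -2·row1 → [0,0,-1,2]
  row3 -= 2·row1 → [0,0,1,0]
  row3 -= -1·row2 → [0,0,0,2]

L=[[1,0,0,0],[-2,1,0,0],[1,-2,1,0],[0,2,-1,1]] U=[[-1,0,-1,-1],[0,-1,-2,1],[0,0,-1,2],[0,0,0,2]]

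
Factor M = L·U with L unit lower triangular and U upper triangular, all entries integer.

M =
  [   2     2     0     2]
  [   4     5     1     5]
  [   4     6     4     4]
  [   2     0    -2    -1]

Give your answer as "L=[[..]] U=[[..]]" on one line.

L=[[1,0,0,0],[2,1,0,0],[2,2,1,0],[1,-2,0,1]] U=[[2,2,0,2],[0,1,1,1],[0,0,2,-2],[0,0,0,-1]]

  row1 -= 2·row0 → [0,1,1,1]
  row2 -= 2·row0 → [0,2,4,0]
  row3 -= 1·row0 → [0,-2,-2,-3]
  row2 -= 2·row1 → [0,0,2,-2]
  row3 -= -2·row1 → [0,0,0,-1]
  row3 -= 0·row2 → [0,0,0,-1]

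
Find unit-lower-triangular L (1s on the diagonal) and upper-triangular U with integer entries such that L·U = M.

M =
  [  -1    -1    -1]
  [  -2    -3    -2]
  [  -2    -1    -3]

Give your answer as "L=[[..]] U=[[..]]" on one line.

  R1 -= 2·R0 → [0,-1,0]
  R2 -= 2·R0 → [0,1,-1]
  R2 -= -1·R1 → [0,0,-1]

L=[[1,0,0],[2,1,0],[2,-1,1]] U=[[-1,-1,-1],[0,-1,0],[0,0,-1]]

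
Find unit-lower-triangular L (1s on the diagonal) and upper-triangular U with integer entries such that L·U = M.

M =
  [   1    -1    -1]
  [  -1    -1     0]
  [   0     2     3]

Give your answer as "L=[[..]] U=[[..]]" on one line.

  r1 -= -1·r0 → [0,-2,-1]
  r2 -= 0·r0 → [0,2,3]
  r2 -= -1·r1 → [0,0,2]

L=[[1,0,0],[-1,1,0],[0,-1,1]] U=[[1,-1,-1],[0,-2,-1],[0,0,2]]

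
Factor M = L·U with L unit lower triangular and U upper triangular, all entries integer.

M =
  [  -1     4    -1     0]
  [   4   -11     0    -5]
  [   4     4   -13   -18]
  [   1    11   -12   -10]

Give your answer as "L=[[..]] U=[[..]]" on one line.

L=[[1,0,0,0],[-4,1,0,0],[-4,4,1,0],[-1,3,1,1]] U=[[-1,4,-1,0],[0,5,-4,-5],[0,0,-1,2],[0,0,0,3]]

  r1 -= -4·r0 → [0,5,-4,-5]
  r2 -= -4·r0 → [0,20,-17,-18]
  r3 -= -1·r0 → [0,15,-13,-10]
  r2 -= 4·r1 → [0,0,-1,2]
  r3 -= 3·r1 → [0,0,-1,5]
  r3 -= 1·r2 → [0,0,0,3]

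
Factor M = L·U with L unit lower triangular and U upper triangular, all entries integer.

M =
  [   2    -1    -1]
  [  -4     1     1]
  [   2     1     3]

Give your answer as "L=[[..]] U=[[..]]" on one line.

L=[[1,0,0],[-2,1,0],[1,-2,1]] U=[[2,-1,-1],[0,-1,-1],[0,0,2]]

  row1 -= -2·row0 → [0,-1,-1]
  row2 -= 1·row0 → [0,2,4]
  row2 -= -2·row1 → [0,0,2]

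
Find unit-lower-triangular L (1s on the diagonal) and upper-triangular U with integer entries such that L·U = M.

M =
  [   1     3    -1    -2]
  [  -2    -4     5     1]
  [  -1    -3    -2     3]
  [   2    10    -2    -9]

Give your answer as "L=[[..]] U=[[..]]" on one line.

  row1 -= -2·row0 → [0,2,3,-3]
  row2 -= -1·row0 → [0,0,-3,1]
  row3 -= 2·row0 → [0,4,0,-5]
  row2 -= 0·row1 → [0,0,-3,1]
  row3 -= 2·row1 → [0,0,-6,1]
  row3 -= 2·row2 → [0,0,0,-1]

L=[[1,0,0,0],[-2,1,0,0],[-1,0,1,0],[2,2,2,1]] U=[[1,3,-1,-2],[0,2,3,-3],[0,0,-3,1],[0,0,0,-1]]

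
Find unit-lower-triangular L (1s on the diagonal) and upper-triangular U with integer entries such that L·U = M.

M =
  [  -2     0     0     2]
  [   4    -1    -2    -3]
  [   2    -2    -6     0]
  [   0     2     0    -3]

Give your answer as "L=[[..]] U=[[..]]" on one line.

L=[[1,0,0,0],[-2,1,0,0],[-1,2,1,0],[0,-2,2,1]] U=[[-2,0,0,2],[0,-1,-2,1],[0,0,-2,0],[0,0,0,-1]]

  R1 -= -2·R0 → [0,-1,-2,1]
  R2 -= -1·R0 → [0,-2,-6,2]
  R3 -= 0·R0 → [0,2,0,-3]
  R2 -= 2·R1 → [0,0,-2,0]
  R3 -= -2·R1 → [0,0,-4,-1]
  R3 -= 2·R2 → [0,0,0,-1]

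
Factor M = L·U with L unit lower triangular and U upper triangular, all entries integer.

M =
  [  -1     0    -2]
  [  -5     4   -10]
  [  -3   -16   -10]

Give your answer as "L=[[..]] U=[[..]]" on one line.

  r1 -= 5·r0 → [0,4,0]
  r2 -= 3·r0 → [0,-16,-4]
  r2 -= -4·r1 → [0,0,-4]

L=[[1,0,0],[5,1,0],[3,-4,1]] U=[[-1,0,-2],[0,4,0],[0,0,-4]]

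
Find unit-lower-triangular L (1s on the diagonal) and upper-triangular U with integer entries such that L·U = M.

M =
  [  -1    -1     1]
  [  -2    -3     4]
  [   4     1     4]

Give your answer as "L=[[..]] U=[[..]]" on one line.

L=[[1,0,0],[2,1,0],[-4,3,1]] U=[[-1,-1,1],[0,-1,2],[0,0,2]]

  row1 -= 2·row0 → [0,-1,2]
  row2 -= -4·row0 → [0,-3,8]
  row2 -= 3·row1 → [0,0,2]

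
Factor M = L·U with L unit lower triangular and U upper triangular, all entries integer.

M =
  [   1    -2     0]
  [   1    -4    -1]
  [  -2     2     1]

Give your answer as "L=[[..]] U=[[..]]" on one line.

L=[[1,0,0],[1,1,0],[-2,1,1]] U=[[1,-2,0],[0,-2,-1],[0,0,2]]

  r1 -= 1·r0 → [0,-2,-1]
  r2 -= -2·r0 → [0,-2,1]
  r2 -= 1·r1 → [0,0,2]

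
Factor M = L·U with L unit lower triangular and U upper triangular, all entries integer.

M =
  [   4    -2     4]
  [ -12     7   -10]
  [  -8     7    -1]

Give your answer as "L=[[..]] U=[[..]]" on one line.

L=[[1,0,0],[-3,1,0],[-2,3,1]] U=[[4,-2,4],[0,1,2],[0,0,1]]

  R1 -= -3·R0 → [0,1,2]
  R2 -= -2·R0 → [0,3,7]
  R2 -= 3·R1 → [0,0,1]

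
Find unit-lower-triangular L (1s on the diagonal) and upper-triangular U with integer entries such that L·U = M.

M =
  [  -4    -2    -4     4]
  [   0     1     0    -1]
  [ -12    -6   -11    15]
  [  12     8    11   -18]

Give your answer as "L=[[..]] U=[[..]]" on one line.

L=[[1,0,0,0],[0,1,0,0],[3,0,1,0],[-3,2,-1,1]] U=[[-4,-2,-4,4],[0,1,0,-1],[0,0,1,3],[0,0,0,-1]]

  r1 -= 0·r0 → [0,1,0,-1]
  r2 -= 3·r0 → [0,0,1,3]
  r3 -= -3·r0 → [0,2,-1,-6]
  r2 -= 0·r1 → [0,0,1,3]
  r3 -= 2·r1 → [0,0,-1,-4]
  r3 -= -1·r2 → [0,0,0,-1]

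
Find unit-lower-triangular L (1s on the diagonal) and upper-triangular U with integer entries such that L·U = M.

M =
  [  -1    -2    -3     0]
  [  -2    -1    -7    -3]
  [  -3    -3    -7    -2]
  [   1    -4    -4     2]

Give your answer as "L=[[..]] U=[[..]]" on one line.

  r1 -= 2·r0 → [0,3,-1,-3]
  r2 -= 3·r0 → [0,3,2,-2]
  r3 -= -1·r0 → [0,-6,-7,2]
  r2 -= 1·r1 → [0,0,3,1]
  r3 -= -2·r1 → [0,0,-9,-4]
  r3 -= -3·r2 → [0,0,0,-1]

L=[[1,0,0,0],[2,1,0,0],[3,1,1,0],[-1,-2,-3,1]] U=[[-1,-2,-3,0],[0,3,-1,-3],[0,0,3,1],[0,0,0,-1]]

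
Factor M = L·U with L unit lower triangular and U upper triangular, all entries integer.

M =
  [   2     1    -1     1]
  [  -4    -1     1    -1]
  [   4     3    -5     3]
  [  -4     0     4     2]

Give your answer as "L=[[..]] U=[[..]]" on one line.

  r1 -= -2·r0 → [0,1,-1,1]
  r2 -= 2·r0 → [0,1,-3,1]
  r3 -= -2·r0 → [0,2,2,4]
  r2 -= 1·r1 → [0,0,-2,0]
  r3 -= 2·r1 → [0,0,4,2]
  r3 -= -2·r2 → [0,0,0,2]

L=[[1,0,0,0],[-2,1,0,0],[2,1,1,0],[-2,2,-2,1]] U=[[2,1,-1,1],[0,1,-1,1],[0,0,-2,0],[0,0,0,2]]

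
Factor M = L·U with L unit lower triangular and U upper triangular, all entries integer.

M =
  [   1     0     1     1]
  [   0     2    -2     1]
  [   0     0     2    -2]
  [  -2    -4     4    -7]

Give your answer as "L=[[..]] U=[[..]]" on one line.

L=[[1,0,0,0],[0,1,0,0],[0,0,1,0],[-2,-2,1,1]] U=[[1,0,1,1],[0,2,-2,1],[0,0,2,-2],[0,0,0,-1]]

  R1 -= 0·R0 → [0,2,-2,1]
  R2 -= 0·R0 → [0,0,2,-2]
  R3 -= -2·R0 → [0,-4,6,-5]
  R2 -= 0·R1 → [0,0,2,-2]
  R3 -= -2·R1 → [0,0,2,-3]
  R3 -= 1·R2 → [0,0,0,-1]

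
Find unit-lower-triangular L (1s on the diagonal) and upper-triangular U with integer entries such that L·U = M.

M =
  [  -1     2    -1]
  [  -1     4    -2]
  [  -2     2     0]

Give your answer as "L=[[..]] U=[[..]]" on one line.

  R1 -= 1·R0 → [0,2,-1]
  R2 -= 2·R0 → [0,-2,2]
  R2 -= -1·R1 → [0,0,1]

L=[[1,0,0],[1,1,0],[2,-1,1]] U=[[-1,2,-1],[0,2,-1],[0,0,1]]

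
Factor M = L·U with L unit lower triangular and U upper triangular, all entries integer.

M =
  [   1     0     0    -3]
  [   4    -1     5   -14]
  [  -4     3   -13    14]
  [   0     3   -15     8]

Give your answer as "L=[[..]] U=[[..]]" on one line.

  row1 -= 4·row0 → [0,-1,5,-2]
  row2 -= -4·row0 → [0,3,-13,2]
  row3 -= 0·row0 → [0,3,-15,8]
  row2 -= -3·row1 → [0,0,2,-4]
  row3 -= -3·row1 → [0,0,0,2]
  row3 -= 0·row2 → [0,0,0,2]

L=[[1,0,0,0],[4,1,0,0],[-4,-3,1,0],[0,-3,0,1]] U=[[1,0,0,-3],[0,-1,5,-2],[0,0,2,-4],[0,0,0,2]]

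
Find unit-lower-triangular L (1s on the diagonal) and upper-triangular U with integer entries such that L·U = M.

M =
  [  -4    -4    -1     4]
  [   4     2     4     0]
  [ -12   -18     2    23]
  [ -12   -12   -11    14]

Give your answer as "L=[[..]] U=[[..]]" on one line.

L=[[1,0,0,0],[-1,1,0,0],[3,3,1,0],[3,0,2,1]] U=[[-4,-4,-1,4],[0,-2,3,4],[0,0,-4,-1],[0,0,0,4]]

  row1 -= -1·row0 → [0,-2,3,4]
  row2 -= 3·row0 → [0,-6,5,11]
  row3 -= 3·row0 → [0,0,-8,2]
  row2 -= 3·row1 → [0,0,-4,-1]
  row3 -= 0·row1 → [0,0,-8,2]
  row3 -= 2·row2 → [0,0,0,4]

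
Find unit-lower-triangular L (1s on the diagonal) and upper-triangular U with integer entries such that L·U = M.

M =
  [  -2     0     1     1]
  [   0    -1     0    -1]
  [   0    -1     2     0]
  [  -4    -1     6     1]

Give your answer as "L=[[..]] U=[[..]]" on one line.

L=[[1,0,0,0],[0,1,0,0],[0,1,1,0],[2,1,2,1]] U=[[-2,0,1,1],[0,-1,0,-1],[0,0,2,1],[0,0,0,-2]]

  r1 -= 0·r0 → [0,-1,0,-1]
  r2 -= 0·r0 → [0,-1,2,0]
  r3 -= 2·r0 → [0,-1,4,-1]
  r2 -= 1·r1 → [0,0,2,1]
  r3 -= 1·r1 → [0,0,4,0]
  r3 -= 2·r2 → [0,0,0,-2]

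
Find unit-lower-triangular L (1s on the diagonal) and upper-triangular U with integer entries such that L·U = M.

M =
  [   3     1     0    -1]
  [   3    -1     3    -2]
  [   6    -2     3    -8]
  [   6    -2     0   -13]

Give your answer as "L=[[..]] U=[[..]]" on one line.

L=[[1,0,0,0],[1,1,0,0],[2,2,1,0],[2,2,2,1]] U=[[3,1,0,-1],[0,-2,3,-1],[0,0,-3,-4],[0,0,0,-1]]

  row1 -= 1·row0 → [0,-2,3,-1]
  row2 -= 2·row0 → [0,-4,3,-6]
  row3 -= 2·row0 → [0,-4,0,-11]
  row2 -= 2·row1 → [0,0,-3,-4]
  row3 -= 2·row1 → [0,0,-6,-9]
  row3 -= 2·row2 → [0,0,0,-1]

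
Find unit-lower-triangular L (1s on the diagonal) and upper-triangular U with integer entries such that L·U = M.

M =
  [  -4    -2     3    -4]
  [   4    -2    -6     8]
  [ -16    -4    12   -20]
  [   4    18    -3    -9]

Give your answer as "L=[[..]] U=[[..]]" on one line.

L=[[1,0,0,0],[-1,1,0,0],[4,-1,1,0],[-1,-4,4,1]] U=[[-4,-2,3,-4],[0,-4,-3,4],[0,0,-3,0],[0,0,0,3]]

  row1 -= -1·row0 → [0,-4,-3,4]
  row2 -= 4·row0 → [0,4,0,-4]
  row3 -= -1·row0 → [0,16,0,-13]
  row2 -= -1·row1 → [0,0,-3,0]
  row3 -= -4·row1 → [0,0,-12,3]
  row3 -= 4·row2 → [0,0,0,3]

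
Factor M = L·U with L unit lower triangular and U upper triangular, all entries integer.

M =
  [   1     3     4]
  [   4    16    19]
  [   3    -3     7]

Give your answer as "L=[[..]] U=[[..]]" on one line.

  row1 -= 4·row0 → [0,4,3]
  row2 -= 3·row0 → [0,-12,-5]
  row2 -= -3·row1 → [0,0,4]

L=[[1,0,0],[4,1,0],[3,-3,1]] U=[[1,3,4],[0,4,3],[0,0,4]]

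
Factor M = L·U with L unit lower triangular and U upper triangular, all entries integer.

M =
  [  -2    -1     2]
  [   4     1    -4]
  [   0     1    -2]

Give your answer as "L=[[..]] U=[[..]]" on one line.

  R1 -= -2·R0 → [0,-1,0]
  R2 -= 0·R0 → [0,1,-2]
  R2 -= -1·R1 → [0,0,-2]

L=[[1,0,0],[-2,1,0],[0,-1,1]] U=[[-2,-1,2],[0,-1,0],[0,0,-2]]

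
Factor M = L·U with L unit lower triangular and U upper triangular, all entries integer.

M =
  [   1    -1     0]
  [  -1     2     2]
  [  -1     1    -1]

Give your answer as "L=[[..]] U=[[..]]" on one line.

L=[[1,0,0],[-1,1,0],[-1,0,1]] U=[[1,-1,0],[0,1,2],[0,0,-1]]

  row1 -= -1·row0 → [0,1,2]
  row2 -= -1·row0 → [0,0,-1]
  row2 -= 0·row1 → [0,0,-1]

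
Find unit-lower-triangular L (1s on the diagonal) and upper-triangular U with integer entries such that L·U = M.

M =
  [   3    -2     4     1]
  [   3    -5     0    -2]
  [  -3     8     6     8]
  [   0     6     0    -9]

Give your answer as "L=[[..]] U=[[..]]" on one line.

L=[[1,0,0,0],[1,1,0,0],[-1,-2,1,0],[0,-2,-4,1]] U=[[3,-2,4,1],[0,-3,-4,-3],[0,0,2,3],[0,0,0,-3]]

  r1 -= 1·r0 → [0,-3,-4,-3]
  r2 -= -1·r0 → [0,6,10,9]
  r3 -= 0·r0 → [0,6,0,-9]
  r2 -= -2·r1 → [0,0,2,3]
  r3 -= -2·r1 → [0,0,-8,-15]
  r3 -= -4·r2 → [0,0,0,-3]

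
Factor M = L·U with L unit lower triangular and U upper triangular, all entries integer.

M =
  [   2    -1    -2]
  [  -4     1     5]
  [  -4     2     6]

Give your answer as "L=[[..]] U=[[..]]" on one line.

L=[[1,0,0],[-2,1,0],[-2,0,1]] U=[[2,-1,-2],[0,-1,1],[0,0,2]]

  row1 -= -2·row0 → [0,-1,1]
  row2 -= -2·row0 → [0,0,2]
  row2 -= 0·row1 → [0,0,2]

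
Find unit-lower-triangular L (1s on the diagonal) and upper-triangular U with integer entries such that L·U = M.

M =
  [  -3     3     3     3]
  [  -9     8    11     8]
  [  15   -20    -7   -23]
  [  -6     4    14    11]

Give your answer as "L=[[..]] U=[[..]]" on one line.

L=[[1,0,0,0],[3,1,0,0],[-5,5,1,0],[2,2,-2,1]] U=[[-3,3,3,3],[0,-1,2,-1],[0,0,-2,-3],[0,0,0,1]]

  r1 -= 3·r0 → [0,-1,2,-1]
  r2 -= -5·r0 → [0,-5,8,-8]
  r3 -= 2·r0 → [0,-2,8,5]
  r2 -= 5·r1 → [0,0,-2,-3]
  r3 -= 2·r1 → [0,0,4,7]
  r3 -= -2·r2 → [0,0,0,1]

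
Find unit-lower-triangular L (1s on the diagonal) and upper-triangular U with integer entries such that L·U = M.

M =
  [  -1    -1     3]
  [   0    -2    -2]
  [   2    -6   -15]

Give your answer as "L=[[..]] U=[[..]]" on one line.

  row1 -= 0·row0 → [0,-2,-2]
  row2 -= -2·row0 → [0,-8,-9]
  row2 -= 4·row1 → [0,0,-1]

L=[[1,0,0],[0,1,0],[-2,4,1]] U=[[-1,-1,3],[0,-2,-2],[0,0,-1]]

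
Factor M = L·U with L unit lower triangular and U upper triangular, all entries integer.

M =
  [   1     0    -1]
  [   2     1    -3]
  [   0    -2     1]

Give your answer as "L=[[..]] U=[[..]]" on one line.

  r1 -= 2·r0 → [0,1,-1]
  r2 -= 0·r0 → [0,-2,1]
  r2 -= -2·r1 → [0,0,-1]

L=[[1,0,0],[2,1,0],[0,-2,1]] U=[[1,0,-1],[0,1,-1],[0,0,-1]]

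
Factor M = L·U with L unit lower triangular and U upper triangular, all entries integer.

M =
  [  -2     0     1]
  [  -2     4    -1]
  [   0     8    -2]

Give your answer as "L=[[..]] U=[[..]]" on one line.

L=[[1,0,0],[1,1,0],[0,2,1]] U=[[-2,0,1],[0,4,-2],[0,0,2]]

  row1 -= 1·row0 → [0,4,-2]
  row2 -= 0·row0 → [0,8,-2]
  row2 -= 2·row1 → [0,0,2]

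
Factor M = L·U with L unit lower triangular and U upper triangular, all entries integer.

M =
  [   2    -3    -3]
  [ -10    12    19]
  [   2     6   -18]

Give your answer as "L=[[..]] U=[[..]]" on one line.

L=[[1,0,0],[-5,1,0],[1,-3,1]] U=[[2,-3,-3],[0,-3,4],[0,0,-3]]

  r1 -= -5·r0 → [0,-3,4]
  r2 -= 1·r0 → [0,9,-15]
  r2 -= -3·r1 → [0,0,-3]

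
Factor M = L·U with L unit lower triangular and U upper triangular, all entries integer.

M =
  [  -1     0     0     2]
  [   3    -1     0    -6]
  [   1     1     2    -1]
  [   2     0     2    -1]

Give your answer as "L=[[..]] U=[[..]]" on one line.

  r1 -= -3·r0 → [0,-1,0,0]
  r2 -= -1·r0 → [0,1,2,1]
  r3 -= -2·r0 → [0,0,2,3]
  r2 -= -1·r1 → [0,0,2,1]
  r3 -= 0·r1 → [0,0,2,3]
  r3 -= 1·r2 → [0,0,0,2]

L=[[1,0,0,0],[-3,1,0,0],[-1,-1,1,0],[-2,0,1,1]] U=[[-1,0,0,2],[0,-1,0,0],[0,0,2,1],[0,0,0,2]]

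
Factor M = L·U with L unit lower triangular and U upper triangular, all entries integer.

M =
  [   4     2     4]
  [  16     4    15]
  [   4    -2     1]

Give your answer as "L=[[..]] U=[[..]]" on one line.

  R1 -= 4·R0 → [0,-4,-1]
  R2 -= 1·R0 → [0,-4,-3]
  R2 -= 1·R1 → [0,0,-2]

L=[[1,0,0],[4,1,0],[1,1,1]] U=[[4,2,4],[0,-4,-1],[0,0,-2]]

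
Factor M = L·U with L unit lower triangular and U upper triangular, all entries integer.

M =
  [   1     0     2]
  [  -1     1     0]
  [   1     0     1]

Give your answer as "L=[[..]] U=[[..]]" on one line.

L=[[1,0,0],[-1,1,0],[1,0,1]] U=[[1,0,2],[0,1,2],[0,0,-1]]

  r1 -= -1·r0 → [0,1,2]
  r2 -= 1·r0 → [0,0,-1]
  r2 -= 0·r1 → [0,0,-1]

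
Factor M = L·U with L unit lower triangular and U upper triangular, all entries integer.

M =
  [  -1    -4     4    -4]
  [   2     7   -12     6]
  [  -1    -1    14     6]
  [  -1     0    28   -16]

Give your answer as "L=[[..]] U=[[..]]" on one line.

  r1 -= -2·r0 → [0,-1,-4,-2]
  r2 -= 1·r0 → [0,3,10,10]
  r3 -= 1·r0 → [0,4,24,-12]
  r2 -= -3·r1 → [0,0,-2,4]
  r3 -= -4·r1 → [0,0,8,-20]
  r3 -= -4·r2 → [0,0,0,-4]

L=[[1,0,0,0],[-2,1,0,0],[1,-3,1,0],[1,-4,-4,1]] U=[[-1,-4,4,-4],[0,-1,-4,-2],[0,0,-2,4],[0,0,0,-4]]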